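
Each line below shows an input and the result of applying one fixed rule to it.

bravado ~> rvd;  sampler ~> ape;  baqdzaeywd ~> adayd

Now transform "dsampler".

In each case the input is transformed by: keep every other character starting from the second (positions 2nd, 4th, 6th, ...).
For "dsampler" the result is "smlr".

smlr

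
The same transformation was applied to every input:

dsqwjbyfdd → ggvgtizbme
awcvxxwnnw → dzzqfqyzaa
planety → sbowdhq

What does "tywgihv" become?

wybkzlj

Rule — shift every letter 3 places forward in the alphabet (wrapping around), then take characters alternately from the front and the back (1st, last, 2nd, 2nd-last, ...).
For "tywgihv", step one produces "wbzjlky"; step two turns that into "wybkzlj".
(Check on "dsqwjbyfdd": → "gvtzmebigg" → "ggvgtizbme" ✓)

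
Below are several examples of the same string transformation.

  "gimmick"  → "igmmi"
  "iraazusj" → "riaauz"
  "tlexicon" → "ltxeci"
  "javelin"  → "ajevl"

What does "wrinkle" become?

rwnik

The rule is to delete the last 2 characters, then swap each adjacent pair of characters (1↔2, 3↔4, ...).
Working it through for "wrinkle": intermediate "wrink", final "rwnik".
(Check on "iraazusj": → "iraazu" → "riaauz" ✓)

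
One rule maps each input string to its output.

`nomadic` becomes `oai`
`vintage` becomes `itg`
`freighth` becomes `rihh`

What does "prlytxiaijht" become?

In each case the input is transformed by: keep every other character starting from the second (positions 2nd, 4th, 6th, ...).
So "prlytxiaijht" becomes "ryxajt".

ryxajt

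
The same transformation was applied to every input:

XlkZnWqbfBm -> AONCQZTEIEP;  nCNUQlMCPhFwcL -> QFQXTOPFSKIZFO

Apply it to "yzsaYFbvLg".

Looking at the pairs, the operation is to shift every letter 3 places forward in the alphabet (wrapping around), then convert every letter to uppercase.
For "yzsaYFbvLg", step one produces "bcvdBIeyOj"; step two turns that into "BCVDBIEYOJ".

BCVDBIEYOJ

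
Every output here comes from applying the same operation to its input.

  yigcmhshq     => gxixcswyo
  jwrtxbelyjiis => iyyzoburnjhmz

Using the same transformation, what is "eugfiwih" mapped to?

xymyvwku

Looking at the pairs, the operation is to reverse the string, then shift every letter 10 places backward in the alphabet (wrapping around).
Applying both steps to "eugfiwih": "hiwifgue", then "xymyvwku".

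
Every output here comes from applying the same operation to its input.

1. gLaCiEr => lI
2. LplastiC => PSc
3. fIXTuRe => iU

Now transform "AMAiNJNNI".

Looking at the pairs, the operation is to flip the case of every letter, then keep one character in every 3, starting at position 2 (positions 2nd, 5th, 8th, ...).
Working it through for "AMAiNJNNI": intermediate "amaInjnni", final "mnn".

mnn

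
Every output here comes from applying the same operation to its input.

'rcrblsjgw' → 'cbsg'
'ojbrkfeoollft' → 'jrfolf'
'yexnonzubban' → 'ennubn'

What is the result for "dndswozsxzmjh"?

Each output is the input with this applied: keep every other character starting from the second (positions 2nd, 4th, 6th, ...).
So "dndswozsxzmjh" becomes "nsoszj".

nsoszj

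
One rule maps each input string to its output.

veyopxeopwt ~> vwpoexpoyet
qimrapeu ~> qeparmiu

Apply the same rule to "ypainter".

What's happening: reverse the string, then swap the first and last characters.
Applying both steps to "ypainter": "retniapy", then "yetniapr".

yetniapr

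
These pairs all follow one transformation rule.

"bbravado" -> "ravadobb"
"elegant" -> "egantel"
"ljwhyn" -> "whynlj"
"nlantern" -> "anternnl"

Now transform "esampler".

ampleres

Rule — move the first 2 characters to the end (rotate left by 2).
"esampler" → "ampleres".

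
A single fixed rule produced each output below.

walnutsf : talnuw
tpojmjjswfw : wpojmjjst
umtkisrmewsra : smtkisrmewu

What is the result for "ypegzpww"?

ppegzy

The transformation: delete the last 2 characters, then swap the first and last characters.
Applying both steps to "ypegzpww": "ypegzp", then "ppegzy".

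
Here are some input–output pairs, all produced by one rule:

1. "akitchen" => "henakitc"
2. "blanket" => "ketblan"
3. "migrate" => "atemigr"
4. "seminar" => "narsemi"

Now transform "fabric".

ricfab

Looking at the pairs, the operation is to move the last 3 characters to the front (rotate right by 3).
On "fabric" that produces "ricfab".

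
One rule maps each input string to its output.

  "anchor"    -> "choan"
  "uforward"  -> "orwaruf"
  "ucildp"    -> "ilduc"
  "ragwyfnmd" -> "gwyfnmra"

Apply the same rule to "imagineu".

agineim

The rule is to delete the last character, then move the first 2 characters to the end (rotate left by 2).
On "imagineu": the first step gives "imagine", and the second then gives "agineim".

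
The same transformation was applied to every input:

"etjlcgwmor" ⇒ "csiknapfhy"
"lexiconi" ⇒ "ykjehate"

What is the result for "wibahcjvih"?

The rule is to swap the front and back halves of the string, then shift every letter 4 places backward in the alphabet (wrapping around).
For "wibahcjvih" the result is "yfredsexwd".

yfredsexwd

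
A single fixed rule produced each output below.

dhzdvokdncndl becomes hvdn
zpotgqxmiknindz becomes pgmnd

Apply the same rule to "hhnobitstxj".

Rule — keep one character in every 3, starting at position 2 (positions 2nd, 5th, 8th, ...).
On "hhnobitstxj" that produces "hbsj".

hbsj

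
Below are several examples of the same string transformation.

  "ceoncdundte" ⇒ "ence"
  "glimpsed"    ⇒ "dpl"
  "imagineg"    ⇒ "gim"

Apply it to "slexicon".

The pattern: keep one character in every 3, starting at position 2 (positions 2nd, 5th, 8th, ...), then reverse the string.
Working it through for "slexicon": intermediate "lin", final "nil".

nil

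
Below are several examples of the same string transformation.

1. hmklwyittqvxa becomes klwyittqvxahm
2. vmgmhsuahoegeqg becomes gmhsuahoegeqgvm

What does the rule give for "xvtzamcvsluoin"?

The pattern: move the first 2 characters to the end (rotate left by 2).
On "xvtzamcvsluoin" that produces "tzamcvsluoinxv".

tzamcvsluoinxv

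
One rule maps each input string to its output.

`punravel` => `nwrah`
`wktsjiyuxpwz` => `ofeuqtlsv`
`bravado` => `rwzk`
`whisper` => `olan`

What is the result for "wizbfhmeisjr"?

The rule is to shift every letter 4 places backward in the alphabet (wrapping around), then delete the first 3 characters.
Starting from "wizbfhmeisjr": after the first operation, "sevxbdiaeofn"; after the second, "xbdiaeofn".

xbdiaeofn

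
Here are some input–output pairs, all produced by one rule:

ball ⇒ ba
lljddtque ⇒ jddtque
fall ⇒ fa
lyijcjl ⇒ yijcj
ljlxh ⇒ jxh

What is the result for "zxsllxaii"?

In each case the input is transformed by: remove every "l".
"zxsllxaii" → "zxsxaii".

zxsxaii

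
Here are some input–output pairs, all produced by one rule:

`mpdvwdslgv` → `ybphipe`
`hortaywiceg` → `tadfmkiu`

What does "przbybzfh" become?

Looking at the pairs, the operation is to delete the last 3 characters, then shift every letter 12 places forward in the alphabet (wrapping around).
Applying both steps to "przbybzfh": "przbyb", then "bdlnkn".

bdlnkn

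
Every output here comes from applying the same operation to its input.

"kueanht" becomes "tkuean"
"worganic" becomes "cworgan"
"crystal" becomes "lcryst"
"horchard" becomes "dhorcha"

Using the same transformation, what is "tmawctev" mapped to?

The rule is to move the last 2 characters to the front (rotate right by 2), then delete the first character.
"tmawctev" → "evtmawct" → "vtmawct".
(Check on "kueanht": → "htkuean" → "tkuean" ✓)

vtmawct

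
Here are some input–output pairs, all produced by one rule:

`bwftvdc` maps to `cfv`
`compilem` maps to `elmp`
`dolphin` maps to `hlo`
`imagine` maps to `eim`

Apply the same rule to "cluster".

Rule — sort the characters into alphabetical order, then keep every other character starting from the second (positions 2nd, 4th, 6th, ...).
Starting from "cluster": after the first operation, "celrstu"; after the second, "ert".

ert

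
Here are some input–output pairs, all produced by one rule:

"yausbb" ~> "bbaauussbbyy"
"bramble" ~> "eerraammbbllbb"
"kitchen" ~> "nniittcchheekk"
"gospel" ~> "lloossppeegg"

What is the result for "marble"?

The transformation: swap the first and last characters, then double every character.
Starting from "marble": after the first operation, "earblm"; after the second, "eeaarrbbllmm".

eeaarrbbllmm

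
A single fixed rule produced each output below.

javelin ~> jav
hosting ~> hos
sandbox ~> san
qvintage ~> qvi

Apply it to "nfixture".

Looking at the pairs, the operation is to keep only the first 3 characters.
Applying that to "nfixture" gives "nfi".

nfi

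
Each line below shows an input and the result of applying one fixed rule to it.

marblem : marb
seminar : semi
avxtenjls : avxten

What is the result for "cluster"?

The pattern: delete the last 3 characters.
Doing the same to "cluster": "clus".

clus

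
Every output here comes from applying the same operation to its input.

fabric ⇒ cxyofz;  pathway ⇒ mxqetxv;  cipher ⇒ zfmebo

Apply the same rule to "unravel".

In each case the input is transformed by: shift every letter 3 places backward in the alphabet (wrapping around).
On "unravel" that produces "rkoxsbi".

rkoxsbi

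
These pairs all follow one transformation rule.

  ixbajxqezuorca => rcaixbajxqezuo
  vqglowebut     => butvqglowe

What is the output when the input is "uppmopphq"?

phquppmop

Each output is the input with this applied: move the last 3 characters to the front (rotate right by 3).
So "uppmopphq" becomes "phquppmop".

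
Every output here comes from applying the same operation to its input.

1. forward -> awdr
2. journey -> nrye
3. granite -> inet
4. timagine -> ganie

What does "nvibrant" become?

Each output is the input with this applied: delete the first 3 characters, then swap each adjacent pair of characters (1↔2, 3↔4, ...).
Working it through for "nvibrant": intermediate "brant", final "rbnat".

rbnat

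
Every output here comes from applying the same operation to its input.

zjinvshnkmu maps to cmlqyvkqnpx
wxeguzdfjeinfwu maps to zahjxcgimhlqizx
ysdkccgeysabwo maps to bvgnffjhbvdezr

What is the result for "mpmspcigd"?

pspvsfljg

In each case the input is transformed by: shift every letter 3 places forward in the alphabet (wrapping around).
So "mpmspcigd" becomes "pspvsfljg".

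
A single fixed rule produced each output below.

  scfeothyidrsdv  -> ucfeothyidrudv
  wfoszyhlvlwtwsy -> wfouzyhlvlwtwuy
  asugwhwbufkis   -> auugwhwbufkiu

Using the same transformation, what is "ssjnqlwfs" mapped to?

Rule — replace every "s" with "u".
Applying that to "ssjnqlwfs" gives "uujnqlwfu".

uujnqlwfu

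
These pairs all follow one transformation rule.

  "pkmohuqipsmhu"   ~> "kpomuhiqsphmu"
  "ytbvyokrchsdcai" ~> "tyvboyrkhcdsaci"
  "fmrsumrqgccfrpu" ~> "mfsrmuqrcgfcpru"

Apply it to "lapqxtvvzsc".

alqptxvvszc

Rule — swap each adjacent pair of characters (1↔2, 3↔4, ...).
For "lapqxtvvzsc" the result is "alqptxvvszc".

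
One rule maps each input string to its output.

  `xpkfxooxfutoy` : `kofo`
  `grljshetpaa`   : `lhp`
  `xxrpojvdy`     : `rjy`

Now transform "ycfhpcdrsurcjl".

The rule is to keep one character in every 3, starting at position 3 (positions 3rd, 6th, 9th, ...).
Applying that to "ycfhpcdrsurcjl" gives "fcsc".

fcsc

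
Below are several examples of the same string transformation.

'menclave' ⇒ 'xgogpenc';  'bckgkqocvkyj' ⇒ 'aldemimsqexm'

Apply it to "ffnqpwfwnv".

Rule — shift every letter 2 places forward in the alphabet (wrapping around), then move the last 2 characters to the front (rotate right by 2).
For "ffnqpwfwnv", step one produces "hhpsryhypx"; step two turns that into "pxhhpsryhy".

pxhhpsryhy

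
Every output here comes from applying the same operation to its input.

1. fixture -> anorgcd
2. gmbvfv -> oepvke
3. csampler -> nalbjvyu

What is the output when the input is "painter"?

Rule — move the last 2 characters to the front (rotate right by 2), then shift every letter 9 places forward in the alphabet (wrapping around).
For "painter", step one produces "erpaint"; step two turns that into "nayjrwc".

nayjrwc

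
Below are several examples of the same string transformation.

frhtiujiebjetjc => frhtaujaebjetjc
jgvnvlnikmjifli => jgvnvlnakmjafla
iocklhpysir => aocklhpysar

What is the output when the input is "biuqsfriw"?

The rule is to replace every "i" with "a".
Doing the same to "biuqsfriw": "bauqsfraw".

bauqsfraw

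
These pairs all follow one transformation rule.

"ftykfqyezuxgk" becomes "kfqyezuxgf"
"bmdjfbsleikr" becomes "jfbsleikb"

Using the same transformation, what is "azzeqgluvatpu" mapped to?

Rule — swap the first and last characters, then delete the first 3 characters.
"azzeqgluvatpu" → "uzzeqgluvatpa" → "eqgluvatpa".

eqgluvatpa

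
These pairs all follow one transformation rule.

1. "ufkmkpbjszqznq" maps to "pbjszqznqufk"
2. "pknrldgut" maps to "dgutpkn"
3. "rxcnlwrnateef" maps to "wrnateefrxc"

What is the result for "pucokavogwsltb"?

The transformation: move the first 3 characters to the end (rotate left by 3), then delete the first 2 characters.
For "pucokavogwsltb" the result is "avogwsltbpuc".

avogwsltbpuc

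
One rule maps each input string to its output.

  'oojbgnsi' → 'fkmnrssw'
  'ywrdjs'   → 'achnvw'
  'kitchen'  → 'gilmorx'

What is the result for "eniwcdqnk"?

aghimorru

Each output is the input with this applied: shift every letter 4 places forward in the alphabet (wrapping around), then sort the characters into alphabetical order.
Applying both steps to "eniwcdqnk": "irmaghuro", then "aghimorru".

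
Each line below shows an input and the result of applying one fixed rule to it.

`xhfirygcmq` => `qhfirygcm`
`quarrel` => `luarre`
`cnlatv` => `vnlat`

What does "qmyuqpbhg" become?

The pattern: delete the first character, then move the last character to the front.
On "qmyuqpbhg": the first step gives "myuqpbhg", and the second then gives "gmyuqpbh".

gmyuqpbh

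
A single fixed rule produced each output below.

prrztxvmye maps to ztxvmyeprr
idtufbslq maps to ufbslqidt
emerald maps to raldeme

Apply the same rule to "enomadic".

Each output is the input with this applied: move the first 3 characters to the end (rotate left by 3).
For "enomadic" the result is "madiceno".

madiceno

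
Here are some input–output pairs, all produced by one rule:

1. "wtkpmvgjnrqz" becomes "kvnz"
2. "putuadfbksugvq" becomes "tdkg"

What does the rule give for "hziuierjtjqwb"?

What's happening: keep one character in every 3, starting at position 3 (positions 3rd, 6th, 9th, ...).
On "hziuierjtjqwb" that produces "ietw".

ietw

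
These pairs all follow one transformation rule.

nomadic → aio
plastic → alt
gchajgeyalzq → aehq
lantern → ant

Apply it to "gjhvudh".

dhv

What's happening: sort the characters into alphabetical order, then keep one character in every 3, starting at position 1 (positions 1st, 4th, 7th, ...).
For "gjhvudh", step one produces "dghhjuv"; step two turns that into "dhv".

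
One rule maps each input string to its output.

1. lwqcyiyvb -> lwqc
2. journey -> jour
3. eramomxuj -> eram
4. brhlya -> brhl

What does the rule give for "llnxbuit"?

Rule — keep only the first 4 characters.
Applying that to "llnxbuit" gives "llnx".

llnx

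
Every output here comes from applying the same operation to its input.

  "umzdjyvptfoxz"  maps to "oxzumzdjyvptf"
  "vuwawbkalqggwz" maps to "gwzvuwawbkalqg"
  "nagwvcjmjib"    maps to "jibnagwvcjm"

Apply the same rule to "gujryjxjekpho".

The pattern: move the last 3 characters to the front (rotate right by 3).
Applying that to "gujryjxjekpho" gives "phogujryjxjek".

phogujryjxjek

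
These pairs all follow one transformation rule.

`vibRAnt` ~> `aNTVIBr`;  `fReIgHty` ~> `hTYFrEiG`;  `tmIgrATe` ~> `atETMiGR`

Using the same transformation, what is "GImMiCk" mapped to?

IcKgiMm

The transformation: flip the case of every letter, then move the last 3 characters to the front (rotate right by 3).
For "GImMiCk", step one produces "giMmIcK"; step two turns that into "IcKgiMm".
(Check on "vibRAnt": → "VIBraNT" → "aNTVIBr" ✓)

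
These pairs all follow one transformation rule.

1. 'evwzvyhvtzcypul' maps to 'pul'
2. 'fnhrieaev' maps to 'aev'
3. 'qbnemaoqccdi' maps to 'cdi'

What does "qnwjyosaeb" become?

aeb

The transformation: keep only the last 3 characters.
On "qnwjyosaeb" that produces "aeb".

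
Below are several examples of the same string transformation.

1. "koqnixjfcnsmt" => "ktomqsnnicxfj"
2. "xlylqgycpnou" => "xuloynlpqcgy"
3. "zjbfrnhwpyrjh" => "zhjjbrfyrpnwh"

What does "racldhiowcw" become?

The transformation: take characters alternately from the front and the back (1st, last, 2nd, 2nd-last, ...).
"racldhiowcw" → "rwaccwlodih".

rwaccwlodih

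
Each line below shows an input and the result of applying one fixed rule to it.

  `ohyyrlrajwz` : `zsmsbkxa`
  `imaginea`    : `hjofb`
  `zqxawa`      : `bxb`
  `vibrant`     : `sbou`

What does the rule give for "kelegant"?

fhbou

The rule is to shift every letter 1 place forward in the alphabet (wrapping around), then delete the first 3 characters.
Working it through for "kelegant": intermediate "lfmfhbou", final "fhbou".
(Check on "vibrant": → "wjcsbou" → "sbou" ✓)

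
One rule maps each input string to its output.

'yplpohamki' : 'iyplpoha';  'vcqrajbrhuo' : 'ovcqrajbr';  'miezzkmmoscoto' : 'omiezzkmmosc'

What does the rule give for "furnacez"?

Each output is the input with this applied: move the last 3 characters to the front (rotate right by 3), then delete the first 2 characters.
"furnacez" → "zfurna".

zfurna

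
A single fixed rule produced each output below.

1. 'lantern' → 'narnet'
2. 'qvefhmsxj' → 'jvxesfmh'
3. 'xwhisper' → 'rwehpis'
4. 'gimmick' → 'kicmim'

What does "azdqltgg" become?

gzgdtql

Rule — take characters alternately from the front and the back (1st, last, 2nd, 2nd-last, ...), then delete the first character.
So "azdqltgg" becomes "gzgdtql".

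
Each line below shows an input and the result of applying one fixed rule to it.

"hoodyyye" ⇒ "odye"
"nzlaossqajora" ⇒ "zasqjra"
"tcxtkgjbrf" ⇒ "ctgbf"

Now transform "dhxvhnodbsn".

What's happening: swap each adjacent pair of characters (1↔2, 3↔4, ...), then keep every other character starting from the first (positions 1st, 3rd, 5th, ...).
Working it through for "dhxvhnodbsn": intermediate "hdvxnhdosbn", final "hvndsn".

hvndsn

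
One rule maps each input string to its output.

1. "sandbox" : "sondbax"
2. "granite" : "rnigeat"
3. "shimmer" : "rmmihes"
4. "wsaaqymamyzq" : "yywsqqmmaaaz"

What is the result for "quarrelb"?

rrqlebau

The transformation: sort the characters into reverse alphabetical order, then move the first character to the end.
For "quarrelb", step one produces "urrqleba"; step two turns that into "rrqlebau".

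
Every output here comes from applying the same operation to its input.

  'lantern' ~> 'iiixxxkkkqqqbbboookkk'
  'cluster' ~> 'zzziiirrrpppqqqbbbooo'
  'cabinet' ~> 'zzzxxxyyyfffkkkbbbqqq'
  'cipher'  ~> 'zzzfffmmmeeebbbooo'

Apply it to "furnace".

cccrrroookkkxxxzzzbbb

The rule is to shift every letter 3 places backward in the alphabet (wrapping around), then repeat every character 3 times.
On "furnace": the first step gives "crokxzb", and the second then gives "cccrrroookkkxxxzzzbbb".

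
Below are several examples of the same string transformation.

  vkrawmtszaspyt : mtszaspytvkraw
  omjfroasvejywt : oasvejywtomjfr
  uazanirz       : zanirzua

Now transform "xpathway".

The transformation: move the last 2 characters to the front (rotate right by 2), then swap the front and back halves of the string.
"xpathway" → "athwayxp".

athwayxp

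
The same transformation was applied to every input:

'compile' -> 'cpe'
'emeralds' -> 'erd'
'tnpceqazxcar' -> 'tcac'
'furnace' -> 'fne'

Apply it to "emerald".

erd

In each case the input is transformed by: keep one character in every 3, starting at position 1 (positions 1st, 4th, 7th, ...).
"emerald" → "erd".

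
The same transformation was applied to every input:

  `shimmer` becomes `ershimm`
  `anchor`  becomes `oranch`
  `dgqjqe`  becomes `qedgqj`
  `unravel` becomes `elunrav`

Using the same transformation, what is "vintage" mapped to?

The transformation: move the last 2 characters to the front (rotate right by 2).
On "vintage" that produces "gevinta".

gevinta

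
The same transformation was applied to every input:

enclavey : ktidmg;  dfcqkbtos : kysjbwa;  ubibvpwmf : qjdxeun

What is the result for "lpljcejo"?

Each output is the input with this applied: shift every letter 8 places forward in the alphabet (wrapping around), then delete the first 2 characters.
"lpljcejo" → "txtrkmrw" → "trkmrw".
(Check on "dfcqkbtos": → "lnkysjbwa" → "kysjbwa" ✓)

trkmrw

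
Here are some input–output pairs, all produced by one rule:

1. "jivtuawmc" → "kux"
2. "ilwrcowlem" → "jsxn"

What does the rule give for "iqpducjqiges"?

Rule — keep one character in every 3, starting at position 1 (positions 1st, 4th, 7th, ...), then shift every letter 1 place forward in the alphabet (wrapping around).
Starting from "iqpducjqiges": after the first operation, "idjg"; after the second, "jekh".

jekh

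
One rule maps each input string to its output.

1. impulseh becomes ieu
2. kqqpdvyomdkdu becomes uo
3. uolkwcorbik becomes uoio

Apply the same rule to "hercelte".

eee

The transformation: take characters alternately from the front and the back (1st, last, 2nd, 2nd-last, ...), then keep only the vowels.
Doing the same to "hercelte": "eee".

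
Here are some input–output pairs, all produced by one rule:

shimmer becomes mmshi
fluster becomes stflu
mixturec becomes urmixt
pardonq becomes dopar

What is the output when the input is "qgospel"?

Each output is the input with this applied: delete the last 2 characters, then move the last 2 characters to the front (rotate right by 2).
Starting from "qgospel": after the first operation, "qgosp"; after the second, "spqgo".

spqgo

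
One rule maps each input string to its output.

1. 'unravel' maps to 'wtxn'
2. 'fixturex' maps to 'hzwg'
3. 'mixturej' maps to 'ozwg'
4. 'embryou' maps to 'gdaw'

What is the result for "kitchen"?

Looking at the pairs, the operation is to keep every other character starting from the first (positions 1st, 3rd, 5th, ...), then shift every letter 2 places forward in the alphabet (wrapping around).
Applying that to "kitchen" gives "mvjp".
(Check on "fixturex": → "fxue" → "hzwg" ✓)

mvjp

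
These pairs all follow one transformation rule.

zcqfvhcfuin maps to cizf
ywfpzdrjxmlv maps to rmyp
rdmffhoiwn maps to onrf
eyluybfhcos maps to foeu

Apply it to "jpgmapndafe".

nfjm

The transformation: keep one character in every 3, starting at position 1 (positions 1st, 4th, 7th, ...), then swap the front and back halves of the string.
Applying both steps to "jpgmapndafe": "jmnf", then "nfjm".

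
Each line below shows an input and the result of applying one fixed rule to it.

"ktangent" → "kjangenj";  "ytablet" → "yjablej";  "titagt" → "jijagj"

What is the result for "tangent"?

jangenj

What's happening: replace every "t" with "j".
For "tangent" the result is "jangenj".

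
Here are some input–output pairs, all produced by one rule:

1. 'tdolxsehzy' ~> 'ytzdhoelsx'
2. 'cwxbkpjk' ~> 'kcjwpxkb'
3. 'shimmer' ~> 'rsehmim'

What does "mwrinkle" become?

emlwkrni

Rule — reverse the string, then take characters alternately from the front and the back (1st, last, 2nd, 2nd-last, ...).
Starting from "mwrinkle": after the first operation, "elknirwm"; after the second, "emlwkrni".
(Check on "cwxbkpjk": → "kjpkbxwc" → "kcjwpxkb" ✓)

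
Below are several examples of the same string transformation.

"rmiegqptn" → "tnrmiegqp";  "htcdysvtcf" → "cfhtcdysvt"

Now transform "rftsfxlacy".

cyrftsfxla

Looking at the pairs, the operation is to move the last 2 characters to the front (rotate right by 2).
Doing the same to "rftsfxlacy": "cyrftsfxla".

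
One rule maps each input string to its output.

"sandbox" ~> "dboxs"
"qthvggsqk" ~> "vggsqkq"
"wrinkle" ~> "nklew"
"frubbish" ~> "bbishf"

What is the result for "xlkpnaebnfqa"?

pnaebnfqax

The transformation: move the first 3 characters to the end (rotate left by 3), then delete the last 2 characters.
On "xlkpnaebnfqa" that produces "pnaebnfqax".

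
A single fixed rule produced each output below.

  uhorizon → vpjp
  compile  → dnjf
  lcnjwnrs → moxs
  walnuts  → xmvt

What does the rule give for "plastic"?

qbud

What's happening: shift every letter 1 place forward in the alphabet (wrapping around), then keep every other character starting from the first (positions 1st, 3rd, 5th, ...).
Starting from "plastic": after the first operation, "qmbtujd"; after the second, "qbud".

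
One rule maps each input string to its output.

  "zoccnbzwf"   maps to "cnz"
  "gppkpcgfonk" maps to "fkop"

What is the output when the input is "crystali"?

The pattern: sort the characters into alphabetical order, then keep one character in every 3, starting at position 2 (positions 2nd, 5th, 8th, ...).
Working it through for "crystali": intermediate "acilrsty", final "cry".

cry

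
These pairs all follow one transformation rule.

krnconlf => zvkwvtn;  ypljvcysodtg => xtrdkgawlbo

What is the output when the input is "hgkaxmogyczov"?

Each output is the input with this applied: shift every letter 8 places forward in the alphabet (wrapping around), then delete the first character.
On "hgkaxmogyczov": the first step gives "posifuwogkhwd", and the second then gives "osifuwogkhwd".

osifuwogkhwd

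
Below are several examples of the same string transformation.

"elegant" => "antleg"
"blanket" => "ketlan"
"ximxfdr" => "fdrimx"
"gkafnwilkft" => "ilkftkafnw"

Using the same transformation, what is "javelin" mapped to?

In each case the input is transformed by: delete the first character, then swap the front and back halves of the string.
Applying both steps to "javelin": "avelin", then "linave".

linave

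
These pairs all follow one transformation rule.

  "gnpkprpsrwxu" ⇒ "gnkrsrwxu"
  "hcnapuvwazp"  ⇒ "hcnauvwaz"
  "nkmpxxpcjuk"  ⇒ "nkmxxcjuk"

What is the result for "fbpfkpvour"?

The transformation: remove every "p".
For "fbpfkpvour" the result is "fbfkvour".

fbfkvour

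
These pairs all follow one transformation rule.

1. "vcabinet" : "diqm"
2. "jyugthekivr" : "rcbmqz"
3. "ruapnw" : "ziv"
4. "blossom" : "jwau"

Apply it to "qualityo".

yiqg

Each output is the input with this applied: shift every letter 8 places forward in the alphabet (wrapping around), then keep every other character starting from the first (positions 1st, 3rd, 5th, ...).
Doing the same to "qualityo": "yiqg".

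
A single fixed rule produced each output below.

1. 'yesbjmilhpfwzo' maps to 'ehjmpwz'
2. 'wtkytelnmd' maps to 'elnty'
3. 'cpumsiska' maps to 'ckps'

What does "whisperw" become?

hpsw

What's happening: sort the characters into alphabetical order, then keep every other character starting from the second (positions 2nd, 4th, 6th, ...).
"whisperw" → "hpsw".
(Check on "yesbjmilhpfwzo": → "befhijlmopswyz" → "ehjmpwz" ✓)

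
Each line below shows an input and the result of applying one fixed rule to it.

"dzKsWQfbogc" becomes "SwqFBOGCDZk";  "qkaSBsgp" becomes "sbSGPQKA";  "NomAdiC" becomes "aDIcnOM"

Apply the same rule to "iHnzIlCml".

ZiLcMLIhN

The pattern: flip the case of every letter, then move the first 3 characters to the end (rotate left by 3).
Working it through for "iHnzIlCml": intermediate "IhNZiLcML", final "ZiLcMLIhN".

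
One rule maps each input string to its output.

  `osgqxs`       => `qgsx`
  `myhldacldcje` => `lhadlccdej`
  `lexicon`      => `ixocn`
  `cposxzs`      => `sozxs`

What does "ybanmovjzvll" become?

Looking at the pairs, the operation is to swap each adjacent pair of characters (1↔2, 3↔4, ...), then delete the first 2 characters.
"ybanmovjzvll" → "bynaomjvvzll" → "naomjvvzll".
(Check on "osgqxs": → "soqgsx" → "qgsx" ✓)

naomjvvzll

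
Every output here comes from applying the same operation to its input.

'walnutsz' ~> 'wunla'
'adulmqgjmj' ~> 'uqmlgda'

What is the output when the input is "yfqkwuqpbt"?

Looking at the pairs, the operation is to delete the last 3 characters, then sort the characters into reverse alphabetical order.
Starting from "yfqkwuqpbt": after the first operation, "yfqkwuq"; after the second, "ywuqqkf".

ywuqqkf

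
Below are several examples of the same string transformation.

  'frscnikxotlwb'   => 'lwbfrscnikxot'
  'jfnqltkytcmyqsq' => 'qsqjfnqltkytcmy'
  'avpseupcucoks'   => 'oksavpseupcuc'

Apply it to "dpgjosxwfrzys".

The pattern: move the last 3 characters to the front (rotate right by 3).
On "dpgjosxwfrzys" that produces "zysdpgjosxwfr".

zysdpgjosxwfr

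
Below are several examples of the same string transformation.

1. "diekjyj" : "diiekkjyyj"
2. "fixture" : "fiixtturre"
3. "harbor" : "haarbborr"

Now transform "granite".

grrannitte

Each output is the input with this applied: repeat every character 3 times, then keep every other character starting from the second (positions 2nd, 4th, 6th, ...).
"granite" → "gggrrraaannniiittteee" → "grrannitte".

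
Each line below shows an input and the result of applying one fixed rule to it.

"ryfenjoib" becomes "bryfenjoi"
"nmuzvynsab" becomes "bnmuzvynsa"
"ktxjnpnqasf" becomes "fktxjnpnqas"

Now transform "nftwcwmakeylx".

xnftwcwmakeyl

Rule — move the last character to the front.
So "nftwcwmakeylx" becomes "xnftwcwmakeyl".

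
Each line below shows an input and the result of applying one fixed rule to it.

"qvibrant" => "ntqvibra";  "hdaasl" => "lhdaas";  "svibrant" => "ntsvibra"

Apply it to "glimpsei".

eiglimps

In each case the input is transformed by: move the first 2 characters to the end (rotate left by 2), then swap the front and back halves of the string.
Working it through for "glimpsei": intermediate "impseigl", final "eiglimps".
(Check on "hdaasl": → "aaslhd" → "lhdaas" ✓)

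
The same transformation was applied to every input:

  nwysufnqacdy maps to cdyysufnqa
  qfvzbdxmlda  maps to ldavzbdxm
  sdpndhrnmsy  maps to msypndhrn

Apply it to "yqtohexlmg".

The pattern: delete the first 2 characters, then move the last 3 characters to the front (rotate right by 3).
For "yqtohexlmg", step one produces "tohexlmg"; step two turns that into "lmgtohex".

lmgtohex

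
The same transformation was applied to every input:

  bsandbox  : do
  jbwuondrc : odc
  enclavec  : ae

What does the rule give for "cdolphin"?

Rule — delete the first 3 characters, then keep every other character starting from the second (positions 2nd, 4th, 6th, ...).
Working it through for "cdolphin": intermediate "lphin", final "pi".

pi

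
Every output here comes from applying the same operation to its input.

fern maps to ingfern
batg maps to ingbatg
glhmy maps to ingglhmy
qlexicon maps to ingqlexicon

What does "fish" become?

Each output is the input with this applied: prepend "ing".
"fish" → "ingfish".

ingfish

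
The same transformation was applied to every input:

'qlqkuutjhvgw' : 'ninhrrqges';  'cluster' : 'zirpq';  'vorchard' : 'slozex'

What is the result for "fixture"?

The rule is to shift every letter 3 places backward in the alphabet (wrapping around), then delete the last 2 characters.
"fixture" → "cfuqrob" → "cfuqr".

cfuqr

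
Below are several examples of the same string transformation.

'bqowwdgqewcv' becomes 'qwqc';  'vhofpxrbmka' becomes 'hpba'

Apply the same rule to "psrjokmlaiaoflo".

Each output is the input with this applied: keep one character in every 3, starting at position 2 (positions 2nd, 5th, 8th, ...).
Applying that to "psrjokmlaiaoflo" gives "solal".

solal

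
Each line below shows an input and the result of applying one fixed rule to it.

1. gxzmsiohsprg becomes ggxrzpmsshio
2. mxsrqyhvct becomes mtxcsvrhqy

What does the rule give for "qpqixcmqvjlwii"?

The transformation: take characters alternately from the front and the back (1st, last, 2nd, 2nd-last, ...).
Doing the same to "qpqixcmqvjlwii": "qipiqwilxjcvmq".

qipiqwilxjcvmq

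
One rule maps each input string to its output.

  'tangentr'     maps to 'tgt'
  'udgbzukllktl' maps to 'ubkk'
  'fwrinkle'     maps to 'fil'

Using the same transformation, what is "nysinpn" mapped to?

nin

Looking at the pairs, the operation is to keep one character in every 3, starting at position 1 (positions 1st, 4th, 7th, ...).
For "nysinpn" the result is "nin".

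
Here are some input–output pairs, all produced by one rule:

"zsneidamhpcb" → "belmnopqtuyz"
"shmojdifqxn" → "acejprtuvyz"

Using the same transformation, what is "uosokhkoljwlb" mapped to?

aaaegintvwwxx

The pattern: shift every letter 12 places forward in the alphabet (wrapping around), then sort the characters into alphabetical order.
On "uosokhkoljwlb" that produces "aaaegintvwwxx".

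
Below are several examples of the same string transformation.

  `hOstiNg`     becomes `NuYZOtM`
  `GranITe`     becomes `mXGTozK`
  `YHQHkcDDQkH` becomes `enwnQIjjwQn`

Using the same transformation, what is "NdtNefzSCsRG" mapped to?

tJZtKLFyiYxm

Each output is the input with this applied: shift every letter 6 places forward in the alphabet (wrapping around), then flip the case of every letter.
Applying both steps to "NdtNefzSCsRG": "TjzTklfYIyXM", then "tJZtKLFyiYxm".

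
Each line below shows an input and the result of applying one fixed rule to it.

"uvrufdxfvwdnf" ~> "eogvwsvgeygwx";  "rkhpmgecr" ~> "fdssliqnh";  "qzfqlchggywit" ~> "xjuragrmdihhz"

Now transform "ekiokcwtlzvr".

Looking at the pairs, the operation is to move the last 3 characters to the front (rotate right by 3), then shift every letter 1 place forward in the alphabet (wrapping around).
Working it through for "ekiokcwtlzvr": intermediate "zvrekiokcwtl", final "awsfljpldxum".
(Check on "uvrufdxfvwdnf": → "dnfuvrufdxfvw" → "eogvwsvgeygwx" ✓)

awsfljpldxum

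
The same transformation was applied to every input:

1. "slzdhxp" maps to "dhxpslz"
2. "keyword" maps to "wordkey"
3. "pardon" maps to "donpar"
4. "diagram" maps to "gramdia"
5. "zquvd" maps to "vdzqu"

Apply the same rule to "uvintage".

ntageuvi

The pattern: move the first 3 characters to the end (rotate left by 3).
Applying that to "uvintage" gives "ntageuvi".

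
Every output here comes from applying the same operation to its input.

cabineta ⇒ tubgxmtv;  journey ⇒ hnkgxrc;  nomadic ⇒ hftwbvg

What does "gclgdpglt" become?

The pattern: shift every letter 7 places backward in the alphabet (wrapping around), then move the first character to the end.
On "gclgdpglt": the first step gives "zvezwizem", and the second then gives "vezwizemz".

vezwizemz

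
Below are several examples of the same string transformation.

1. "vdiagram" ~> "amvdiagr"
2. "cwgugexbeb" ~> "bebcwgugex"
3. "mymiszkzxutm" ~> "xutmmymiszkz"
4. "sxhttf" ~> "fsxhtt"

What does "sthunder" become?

Looking at the pairs, the operation is to move the first 2 characters to the end (rotate left by 2), then swap the front and back halves of the string.
Applying both steps to "sthunder": "hunderst", then "ersthund".

ersthund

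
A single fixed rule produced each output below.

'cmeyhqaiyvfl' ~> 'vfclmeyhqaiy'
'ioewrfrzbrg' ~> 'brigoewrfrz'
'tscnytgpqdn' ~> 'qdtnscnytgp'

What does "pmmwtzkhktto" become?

Looking at the pairs, the operation is to swap the first and last characters, then move the last 3 characters to the front (rotate right by 3).
So "pmmwtzkhktto" becomes "ttpommwtzkhk".

ttpommwtzkhk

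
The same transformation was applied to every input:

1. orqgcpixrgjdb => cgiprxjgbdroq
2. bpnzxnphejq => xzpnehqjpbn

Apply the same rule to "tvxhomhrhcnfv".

ohhmhrncvfvtx

The rule is to move the first 3 characters to the end (rotate left by 3), then swap each adjacent pair of characters (1↔2, 3↔4, ...).
Doing the same to "tvxhomhrhcnfv": "ohhmhrncvfvtx".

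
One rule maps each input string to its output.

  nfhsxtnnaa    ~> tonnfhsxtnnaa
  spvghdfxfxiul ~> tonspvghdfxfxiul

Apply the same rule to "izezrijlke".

Each output is the input with this applied: prepend "ton".
For "izezrijlke" the result is "tonizezrijlke".

tonizezrijlke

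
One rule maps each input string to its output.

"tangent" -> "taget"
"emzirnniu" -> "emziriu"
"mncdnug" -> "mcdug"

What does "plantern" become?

plater

Each output is the input with this applied: remove every "n".
Applying that to "plantern" gives "plater".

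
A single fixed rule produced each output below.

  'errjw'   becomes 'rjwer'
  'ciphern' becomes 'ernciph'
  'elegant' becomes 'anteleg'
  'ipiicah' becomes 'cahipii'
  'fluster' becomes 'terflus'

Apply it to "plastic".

ticplas

Looking at the pairs, the operation is to move the last 3 characters to the front (rotate right by 3).
"plastic" → "ticplas".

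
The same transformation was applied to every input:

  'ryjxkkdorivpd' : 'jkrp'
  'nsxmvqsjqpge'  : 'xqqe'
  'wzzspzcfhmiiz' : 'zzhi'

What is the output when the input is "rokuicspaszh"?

The rule is to keep one character in every 3, starting at position 3 (positions 3rd, 6th, 9th, ...).
So "rokuicspaszh" becomes "kcah".

kcah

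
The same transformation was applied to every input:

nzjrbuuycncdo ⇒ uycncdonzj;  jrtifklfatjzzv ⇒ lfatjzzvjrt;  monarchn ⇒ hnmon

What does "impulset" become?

In each case the input is transformed by: move the first 3 characters to the end (rotate left by 3), then delete the first 3 characters.
For "impulset", step one produces "ulsetimp"; step two turns that into "etimp".
(Check on "jrtifklfatjzzv": → "ifklfatjzzvjrt" → "lfatjzzvjrt" ✓)

etimp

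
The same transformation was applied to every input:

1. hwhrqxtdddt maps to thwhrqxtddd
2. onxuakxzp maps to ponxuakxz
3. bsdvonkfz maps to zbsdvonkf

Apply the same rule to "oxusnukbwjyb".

In each case the input is transformed by: move the last character to the front.
On "oxusnukbwjyb" that produces "boxusnukbwjy".

boxusnukbwjy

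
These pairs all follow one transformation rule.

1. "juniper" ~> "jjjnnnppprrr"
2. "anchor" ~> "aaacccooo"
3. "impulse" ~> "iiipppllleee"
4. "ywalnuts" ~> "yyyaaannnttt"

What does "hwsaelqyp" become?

What's happening: keep every other character starting from the first (positions 1st, 3rd, 5th, ...), then repeat every character 3 times.
Working it through for "hwsaelqyp": intermediate "hseqp", final "hhhssseeeqqqppp".

hhhssseeeqqqppp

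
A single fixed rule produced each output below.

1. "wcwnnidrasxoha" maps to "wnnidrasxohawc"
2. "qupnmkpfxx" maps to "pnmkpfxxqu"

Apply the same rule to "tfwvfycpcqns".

What's happening: move the first 2 characters to the end (rotate left by 2).
Doing the same to "tfwvfycpcqns": "wvfycpcqnstf".

wvfycpcqnstf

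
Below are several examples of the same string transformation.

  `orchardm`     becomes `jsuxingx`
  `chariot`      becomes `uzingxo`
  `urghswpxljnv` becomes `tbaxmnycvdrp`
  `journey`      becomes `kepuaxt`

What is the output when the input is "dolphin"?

otjurvn

Each output is the input with this applied: move the last 2 characters to the front (rotate right by 2), then shift every letter 6 places forward in the alphabet (wrapping around).
For "dolphin", step one produces "indolph"; step two turns that into "otjurvn".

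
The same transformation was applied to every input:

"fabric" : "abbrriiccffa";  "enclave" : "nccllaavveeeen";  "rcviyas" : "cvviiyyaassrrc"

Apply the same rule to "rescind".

esscciinnddrre

The pattern: double every character, then move the first 3 characters to the end (rotate left by 3).
"rescind" → "esscciinnddrre".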